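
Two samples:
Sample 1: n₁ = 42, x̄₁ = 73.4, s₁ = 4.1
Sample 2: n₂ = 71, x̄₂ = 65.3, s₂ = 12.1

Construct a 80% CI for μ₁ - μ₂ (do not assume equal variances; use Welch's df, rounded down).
(6.07, 10.13)

Difference: x̄₁ - x̄₂ = 8.10
SE = √(s₁²/n₁ + s₂²/n₂) = √(4.1²/42 + 12.1²/71) = 1.5692
df = 93.78 → 93 (Welch–Satterthwaite, rounded down)
t* = 1.291

CI: 8.10 ± 1.291 · 1.5692 = 8.10 ± 2.03 = (6.07, 10.13)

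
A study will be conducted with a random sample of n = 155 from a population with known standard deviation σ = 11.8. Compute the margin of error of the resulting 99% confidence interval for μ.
Margin of error = 2.44

Margin of error = z* · σ/√n
= 2.576 · 11.8/√155
= 2.576 · 11.8/12.4499
= 2.44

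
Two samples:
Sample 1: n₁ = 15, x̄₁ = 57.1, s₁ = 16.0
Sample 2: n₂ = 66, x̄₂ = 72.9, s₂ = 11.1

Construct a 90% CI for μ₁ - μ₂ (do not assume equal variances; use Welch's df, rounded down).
(-23.37, -8.23)

Difference: x̄₁ - x̄₂ = -15.80
SE = √(s₁²/n₁ + s₂²/n₂) = √(16.0²/15 + 11.1²/66) = 4.3513
df = 17.19 → 17 (Welch–Satterthwaite, rounded down)
t* = 1.740

CI: -15.80 ± 1.740 · 4.3513 = -15.80 ± 7.57 = (-23.37, -8.23)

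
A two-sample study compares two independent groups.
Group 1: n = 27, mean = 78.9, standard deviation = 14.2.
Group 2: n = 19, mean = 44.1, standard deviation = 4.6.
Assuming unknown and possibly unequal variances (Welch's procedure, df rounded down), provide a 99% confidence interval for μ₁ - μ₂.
(26.79, 42.81)

Difference: x̄₁ - x̄₂ = 34.80
SE = √(s₁²/n₁ + s₂²/n₂) = √(14.2²/27 + 4.6²/19) = 2.9295
df = 33.26 → 33 (Welch–Satterthwaite, rounded down)
t* = 2.733

CI: 34.80 ± 2.733 · 2.9295 = 34.80 ± 8.01 = (26.79, 42.81)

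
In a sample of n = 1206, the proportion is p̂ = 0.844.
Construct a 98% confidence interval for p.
(0.820, 0.868)

Proportion CI:
SE = √(p̂(1-p̂)/n) = √(0.844 · 0.156 / 1206) = 0.01045

z* = 2.326
Margin = z* · SE = 2.326 · 0.01045 = 0.0243

CI: 0.844 ± 0.0243 = (0.820, 0.868)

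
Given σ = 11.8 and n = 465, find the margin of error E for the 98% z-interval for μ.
Margin of error = 1.27

Margin of error = z* · σ/√n
= 2.326 · 11.8/√465
= 2.326 · 11.8/21.5639
= 1.27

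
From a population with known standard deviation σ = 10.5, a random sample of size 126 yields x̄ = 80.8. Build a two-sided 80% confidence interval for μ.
(79.60, 82.00)

z-interval (σ known):
z* = 1.282 for 80% confidence

Margin of error = z* · σ/√n = 1.282 · 10.5/√126 = 1.20

CI: (80.8 - 1.20, 80.8 + 1.20) = (79.60, 82.00)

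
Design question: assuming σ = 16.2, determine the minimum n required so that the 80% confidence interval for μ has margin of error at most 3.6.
n ≥ 34

For margin E ≤ 3.6:
n ≥ (z* · σ / E)²
n ≥ (1.282 · 16.2 / 3.6)²
n ≥ 33.28

Minimum n = 34 (rounding up)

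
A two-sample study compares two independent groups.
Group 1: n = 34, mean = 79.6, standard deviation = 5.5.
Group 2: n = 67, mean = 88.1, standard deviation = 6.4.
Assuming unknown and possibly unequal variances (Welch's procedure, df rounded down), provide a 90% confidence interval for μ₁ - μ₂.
(-10.54, -6.46)

Difference: x̄₁ - x̄₂ = -8.50
SE = √(s₁²/n₁ + s₂²/n₂) = √(5.5²/34 + 6.4²/67) = 1.2252
df = 75.99 → 75 (Welch–Satterthwaite, rounded down)
t* = 1.665

CI: -8.50 ± 1.665 · 1.2252 = -8.50 ± 2.04 = (-10.54, -6.46)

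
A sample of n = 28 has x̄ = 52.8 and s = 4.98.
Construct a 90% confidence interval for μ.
(51.20, 54.40)

t-interval (σ unknown):
df = n - 1 = 27
t* = 1.703 for 90% confidence

Margin of error = t* · s/√n = 1.703 · 4.98/√28 = 1.60

CI: (51.20, 54.40)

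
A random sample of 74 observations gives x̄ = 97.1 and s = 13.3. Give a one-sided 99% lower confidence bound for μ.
μ ≥ 93.42

Lower bound (one-sided):
t* = 2.379 (one-sided for 99%)
Lower bound = x̄ - t* · s/√n = 97.1 - 2.379 · 13.3/√74 = 93.42

We are 99% confident that μ ≥ 93.42.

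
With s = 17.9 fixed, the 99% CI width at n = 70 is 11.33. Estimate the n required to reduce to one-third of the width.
n ≈ 630

CI width ∝ 1/√n
To reduce width by factor 3, need √n to grow by 3 → need 3² = 9 times as many samples.

Current: n = 70, width = 11.33
New: n = 630, width ≈ 3.69

Width reduced by factor of 11.33/3.69 = 3.07.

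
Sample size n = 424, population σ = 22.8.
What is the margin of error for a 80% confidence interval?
Margin of error = 1.42

Margin of error = z* · σ/√n
= 1.282 · 22.8/√424
= 1.282 · 22.8/20.5913
= 1.42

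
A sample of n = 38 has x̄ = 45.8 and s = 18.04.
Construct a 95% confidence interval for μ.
(39.87, 51.73)

t-interval (σ unknown):
df = n - 1 = 37
t* = 2.026 for 95% confidence

Margin of error = t* · s/√n = 2.026 · 18.04/√38 = 5.93

CI: (39.87, 51.73)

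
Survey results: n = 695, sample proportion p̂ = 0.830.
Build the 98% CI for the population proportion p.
(0.797, 0.863)

Proportion CI:
SE = √(p̂(1-p̂)/n) = √(0.830 · 0.170 / 695) = 0.01425

z* = 2.326
Margin = z* · SE = 2.326 · 0.01425 = 0.0331

CI: 0.830 ± 0.0331 = (0.797, 0.863)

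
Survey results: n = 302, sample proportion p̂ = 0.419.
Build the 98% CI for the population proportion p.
(0.353, 0.485)

Proportion CI:
SE = √(p̂(1-p̂)/n) = √(0.419 · 0.581 / 302) = 0.02839

z* = 2.326
Margin = z* · SE = 2.326 · 0.02839 = 0.0660

CI: 0.419 ± 0.0660 = (0.353, 0.485)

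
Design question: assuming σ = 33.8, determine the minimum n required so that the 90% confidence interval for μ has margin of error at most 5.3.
n ≥ 111

For margin E ≤ 5.3:
n ≥ (z* · σ / E)²
n ≥ (1.645 · 33.8 / 5.3)²
n ≥ 110.06

Minimum n = 111 (rounding up)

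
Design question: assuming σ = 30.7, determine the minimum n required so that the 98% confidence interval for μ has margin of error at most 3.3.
n ≥ 469

For margin E ≤ 3.3:
n ≥ (z* · σ / E)²
n ≥ (2.326 · 30.7 / 3.3)²
n ≥ 468.24

Minimum n = 469 (rounding up)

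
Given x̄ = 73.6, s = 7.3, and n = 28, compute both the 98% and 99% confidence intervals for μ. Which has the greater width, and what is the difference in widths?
99% CI is wider by 0.83

df = 27
98% CI: t* = 2.473, (70.19, 77.01), width = 2 · t* · s/√n = 6.82
99% CI: t* = 2.771, (69.78, 77.42), width = 2 · t* · s/√n = 7.65

The 99% CI is wider by 7.65 - 6.82 = 0.83.
Higher confidence requires a wider interval.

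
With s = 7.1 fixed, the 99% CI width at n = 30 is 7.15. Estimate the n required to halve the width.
n ≈ 120

CI width ∝ 1/√n
To reduce width by factor 2, need √n to grow by 2 → need 2² = 4 times as many samples.

Current: n = 30, width = 7.15
New: n = 120, width ≈ 3.39

Width reduced by factor of 7.15/3.39 = 2.11.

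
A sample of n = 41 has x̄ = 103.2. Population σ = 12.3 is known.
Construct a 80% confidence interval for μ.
(100.74, 105.66)

z-interval (σ known):
z* = 1.282 for 80% confidence

Margin of error = z* · σ/√n = 1.282 · 12.3/√41 = 2.46

CI: (103.2 - 2.46, 103.2 + 2.46) = (100.74, 105.66)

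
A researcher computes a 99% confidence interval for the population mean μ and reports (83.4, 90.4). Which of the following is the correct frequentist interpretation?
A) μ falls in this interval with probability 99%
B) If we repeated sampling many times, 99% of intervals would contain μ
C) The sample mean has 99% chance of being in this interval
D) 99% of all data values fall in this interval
B

A) Wrong — μ is fixed; the randomness lives in the interval, not in μ.
B) Correct — this is the frequentist long-run coverage interpretation.
C) Wrong — x̄ is observed and sits in the interval by construction.
D) Wrong — a CI is about the parameter μ, not individual data values.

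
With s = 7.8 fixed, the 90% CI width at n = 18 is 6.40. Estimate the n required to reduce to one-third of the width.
n ≈ 162

CI width ∝ 1/√n
To reduce width by factor 3, need √n to grow by 3 → need 3² = 9 times as many samples.

Current: n = 18, width = 6.40
New: n = 162, width ≈ 2.03

Width reduced by factor of 6.40/2.03 = 3.15.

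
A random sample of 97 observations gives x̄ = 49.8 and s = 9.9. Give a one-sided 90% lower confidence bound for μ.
μ ≥ 48.50

Lower bound (one-sided):
t* = 1.290 (one-sided for 90%)
Lower bound = x̄ - t* · s/√n = 49.8 - 1.290 · 9.9/√97 = 48.50

We are 90% confident that μ ≥ 48.50.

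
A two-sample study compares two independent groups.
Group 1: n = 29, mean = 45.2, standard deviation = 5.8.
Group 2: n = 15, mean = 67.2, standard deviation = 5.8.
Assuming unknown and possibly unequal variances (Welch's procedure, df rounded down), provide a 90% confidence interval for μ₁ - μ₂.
(-25.14, -18.86)

Difference: x̄₁ - x̄₂ = -22.00
SE = √(s₁²/n₁ + s₂²/n₂) = √(5.8²/29 + 5.8²/15) = 1.8446
df = 28.43 → 28 (Welch–Satterthwaite, rounded down)
t* = 1.701

CI: -22.00 ± 1.701 · 1.8446 = -22.00 ± 3.14 = (-25.14, -18.86)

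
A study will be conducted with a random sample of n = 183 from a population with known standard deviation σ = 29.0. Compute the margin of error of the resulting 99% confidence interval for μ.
Margin of error = 5.52

Margin of error = z* · σ/√n
= 2.576 · 29.0/√183
= 2.576 · 29.0/13.5277
= 5.52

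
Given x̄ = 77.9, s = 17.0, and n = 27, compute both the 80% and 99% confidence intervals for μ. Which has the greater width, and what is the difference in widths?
99% CI is wider by 9.58

df = 26
80% CI: t* = 1.315, (73.60, 82.20), width = 2 · t* · s/√n = 8.60
99% CI: t* = 2.779, (68.81, 86.99), width = 2 · t* · s/√n = 18.18

The 99% CI is wider by 18.18 - 8.60 = 9.58.
Higher confidence requires a wider interval.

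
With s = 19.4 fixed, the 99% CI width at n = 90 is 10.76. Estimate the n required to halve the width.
n ≈ 360

CI width ∝ 1/√n
To reduce width by factor 2, need √n to grow by 2 → need 2² = 4 times as many samples.

Current: n = 90, width = 10.76
New: n = 360, width ≈ 5.30

Width reduced by factor of 10.76/5.30 = 2.03.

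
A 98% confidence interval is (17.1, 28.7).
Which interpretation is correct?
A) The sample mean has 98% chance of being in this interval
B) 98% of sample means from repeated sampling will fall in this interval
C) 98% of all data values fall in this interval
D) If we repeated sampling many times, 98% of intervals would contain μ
D

A) Wrong — x̄ is observed and sits in the interval by construction.
B) Wrong — coverage applies to intervals containing μ, not to future x̄ values.
C) Wrong — a CI is about the parameter μ, not individual data values.
D) Correct — this is the frequentist long-run coverage interpretation.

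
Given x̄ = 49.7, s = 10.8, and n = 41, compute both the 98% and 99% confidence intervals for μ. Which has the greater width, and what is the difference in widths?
99% CI is wider by 0.95

df = 40
98% CI: t* = 2.423, (45.61, 53.79), width = 2 · t* · s/√n = 8.17
99% CI: t* = 2.704, (45.14, 54.26), width = 2 · t* · s/√n = 9.12

The 99% CI is wider by 9.12 - 8.17 = 0.95.
Higher confidence requires a wider interval.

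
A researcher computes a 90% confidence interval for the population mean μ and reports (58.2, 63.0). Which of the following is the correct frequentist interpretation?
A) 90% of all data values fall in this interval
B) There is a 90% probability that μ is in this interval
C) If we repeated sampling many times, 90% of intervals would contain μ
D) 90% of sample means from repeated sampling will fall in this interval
C

A) Wrong — a CI is about the parameter μ, not individual data values.
B) Wrong — μ is fixed; the randomness lives in the interval, not in μ.
C) Correct — this is the frequentist long-run coverage interpretation.
D) Wrong — coverage applies to intervals containing μ, not to future x̄ values.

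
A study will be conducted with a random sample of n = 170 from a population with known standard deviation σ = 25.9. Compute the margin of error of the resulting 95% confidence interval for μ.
Margin of error = 3.89

Margin of error = z* · σ/√n
= 1.960 · 25.9/√170
= 1.960 · 25.9/13.0384
= 3.89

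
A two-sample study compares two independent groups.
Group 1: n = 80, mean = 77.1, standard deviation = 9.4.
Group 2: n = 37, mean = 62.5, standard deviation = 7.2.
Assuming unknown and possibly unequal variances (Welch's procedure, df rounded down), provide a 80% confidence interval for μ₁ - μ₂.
(12.56, 16.64)

Difference: x̄₁ - x̄₂ = 14.60
SE = √(s₁²/n₁ + s₂²/n₂) = √(9.4²/80 + 7.2²/37) = 1.5829
df = 89.72 → 89 (Welch–Satterthwaite, rounded down)
t* = 1.291

CI: 14.60 ± 1.291 · 1.5829 = 14.60 ± 2.04 = (12.56, 16.64)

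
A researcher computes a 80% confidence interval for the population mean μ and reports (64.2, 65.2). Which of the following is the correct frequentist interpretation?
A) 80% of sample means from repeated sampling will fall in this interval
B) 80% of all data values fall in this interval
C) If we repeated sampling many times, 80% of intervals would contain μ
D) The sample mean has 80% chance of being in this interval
C

A) Wrong — coverage applies to intervals containing μ, not to future x̄ values.
B) Wrong — a CI is about the parameter μ, not individual data values.
C) Correct — this is the frequentist long-run coverage interpretation.
D) Wrong — x̄ is observed and sits in the interval by construction.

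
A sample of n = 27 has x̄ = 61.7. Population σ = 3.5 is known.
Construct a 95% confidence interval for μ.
(60.38, 63.02)

z-interval (σ known):
z* = 1.960 for 95% confidence

Margin of error = z* · σ/√n = 1.960 · 3.5/√27 = 1.32

CI: (61.7 - 1.32, 61.7 + 1.32) = (60.38, 63.02)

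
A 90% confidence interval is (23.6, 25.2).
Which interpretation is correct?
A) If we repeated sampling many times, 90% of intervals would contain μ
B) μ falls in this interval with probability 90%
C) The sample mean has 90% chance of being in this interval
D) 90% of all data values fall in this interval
A

A) Correct — this is the frequentist long-run coverage interpretation.
B) Wrong — μ is fixed; the randomness lives in the interval, not in μ.
C) Wrong — x̄ is observed and sits in the interval by construction.
D) Wrong — a CI is about the parameter μ, not individual data values.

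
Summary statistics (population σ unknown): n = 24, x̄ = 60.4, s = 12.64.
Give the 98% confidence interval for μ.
(53.95, 66.85)

t-interval (σ unknown):
df = n - 1 = 23
t* = 2.500 for 98% confidence

Margin of error = t* · s/√n = 2.500 · 12.64/√24 = 6.45

CI: (53.95, 66.85)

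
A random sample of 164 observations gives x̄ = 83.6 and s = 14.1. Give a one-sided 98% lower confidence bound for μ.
μ ≥ 81.32

Lower bound (one-sided):
t* = 2.070 (one-sided for 98%)
Lower bound = x̄ - t* · s/√n = 83.6 - 2.070 · 14.1/√164 = 81.32

We are 98% confident that μ ≥ 81.32.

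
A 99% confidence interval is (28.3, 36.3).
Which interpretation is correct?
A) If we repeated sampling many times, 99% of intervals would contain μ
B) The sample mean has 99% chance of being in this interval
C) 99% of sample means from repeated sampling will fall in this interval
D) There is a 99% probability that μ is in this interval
A

A) Correct — this is the frequentist long-run coverage interpretation.
B) Wrong — x̄ is observed and sits in the interval by construction.
C) Wrong — coverage applies to intervals containing μ, not to future x̄ values.
D) Wrong — μ is fixed; the randomness lives in the interval, not in μ.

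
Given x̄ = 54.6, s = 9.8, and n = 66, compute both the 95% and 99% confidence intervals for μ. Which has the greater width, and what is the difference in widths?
99% CI is wider by 1.58

df = 65
95% CI: t* = 1.997, (52.19, 57.01), width = 2 · t* · s/√n = 4.82
99% CI: t* = 2.654, (51.40, 57.80), width = 2 · t* · s/√n = 6.40

The 99% CI is wider by 6.40 - 4.82 = 1.58.
Higher confidence requires a wider interval.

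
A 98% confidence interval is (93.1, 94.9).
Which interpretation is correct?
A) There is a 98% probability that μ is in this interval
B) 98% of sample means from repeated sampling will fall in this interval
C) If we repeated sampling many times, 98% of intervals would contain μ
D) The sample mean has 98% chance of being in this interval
C

A) Wrong — μ is fixed; the randomness lives in the interval, not in μ.
B) Wrong — coverage applies to intervals containing μ, not to future x̄ values.
C) Correct — this is the frequentist long-run coverage interpretation.
D) Wrong — x̄ is observed and sits in the interval by construction.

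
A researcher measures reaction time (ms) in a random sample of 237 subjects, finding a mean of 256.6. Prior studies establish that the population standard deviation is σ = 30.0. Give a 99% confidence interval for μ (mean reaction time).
(251.58, 261.62)

z-interval (σ known):
z* = 2.576 for 99% confidence

Margin of error = z* · σ/√n = 2.576 · 30.0/√237 = 5.02

CI: (256.6 - 5.02, 256.6 + 5.02) = (251.58, 261.62)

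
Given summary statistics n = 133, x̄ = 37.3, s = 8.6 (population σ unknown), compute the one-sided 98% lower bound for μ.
μ ≥ 35.75

Lower bound (one-sided):
t* = 2.074 (one-sided for 98%)
Lower bound = x̄ - t* · s/√n = 37.3 - 2.074 · 8.6/√133 = 35.75

We are 98% confident that μ ≥ 35.75.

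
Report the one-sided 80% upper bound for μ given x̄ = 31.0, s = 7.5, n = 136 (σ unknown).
μ ≤ 31.54

Upper bound (one-sided):
t* = 0.844 (one-sided for 80%)
Upper bound = x̄ + t* · s/√n = 31.0 + 0.844 · 7.5/√136 = 31.54

We are 80% confident that μ ≤ 31.54.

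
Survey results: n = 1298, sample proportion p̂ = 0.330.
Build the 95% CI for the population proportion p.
(0.304, 0.356)

Proportion CI:
SE = √(p̂(1-p̂)/n) = √(0.330 · 0.670 / 1298) = 0.01305

z* = 1.960
Margin = z* · SE = 1.960 · 0.01305 = 0.0256

CI: 0.330 ± 0.0256 = (0.304, 0.356)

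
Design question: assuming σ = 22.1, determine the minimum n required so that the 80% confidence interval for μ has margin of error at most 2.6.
n ≥ 119

For margin E ≤ 2.6:
n ≥ (z* · σ / E)²
n ≥ (1.282 · 22.1 / 2.6)²
n ≥ 118.74

Minimum n = 119 (rounding up)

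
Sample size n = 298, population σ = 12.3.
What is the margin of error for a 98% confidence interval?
Margin of error = 1.66

Margin of error = z* · σ/√n
= 2.326 · 12.3/√298
= 2.326 · 12.3/17.2627
= 1.66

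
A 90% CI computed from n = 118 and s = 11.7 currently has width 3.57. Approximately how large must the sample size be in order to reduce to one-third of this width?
n ≈ 1062

CI width ∝ 1/√n
To reduce width by factor 3, need √n to grow by 3 → need 3² = 9 times as many samples.

Current: n = 118, width = 3.57
New: n = 1062, width ≈ 1.18

Width reduced by factor of 3.57/1.18 = 3.03.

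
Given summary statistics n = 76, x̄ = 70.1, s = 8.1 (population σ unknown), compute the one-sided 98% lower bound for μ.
μ ≥ 68.16

Lower bound (one-sided):
t* = 2.090 (one-sided for 98%)
Lower bound = x̄ - t* · s/√n = 70.1 - 2.090 · 8.1/√76 = 68.16

We are 98% confident that μ ≥ 68.16.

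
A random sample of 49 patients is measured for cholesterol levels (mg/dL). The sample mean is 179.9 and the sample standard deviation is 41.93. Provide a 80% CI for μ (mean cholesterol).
(172.12, 187.68)

t-interval (σ unknown):
df = n - 1 = 48
t* = 1.299 for 80% confidence

Margin of error = t* · s/√n = 1.299 · 41.93/√49 = 7.78

CI: (172.12, 187.68)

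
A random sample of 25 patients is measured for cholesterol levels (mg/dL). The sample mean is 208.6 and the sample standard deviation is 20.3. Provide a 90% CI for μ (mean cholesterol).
(201.65, 215.55)

t-interval (σ unknown):
df = n - 1 = 24
t* = 1.711 for 90% confidence

Margin of error = t* · s/√n = 1.711 · 20.3/√25 = 6.95

CI: (201.65, 215.55)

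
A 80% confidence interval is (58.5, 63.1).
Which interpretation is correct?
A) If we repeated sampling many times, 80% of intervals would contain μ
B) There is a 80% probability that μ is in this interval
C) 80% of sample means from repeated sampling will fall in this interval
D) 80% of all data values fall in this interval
A

A) Correct — this is the frequentist long-run coverage interpretation.
B) Wrong — μ is fixed; the randomness lives in the interval, not in μ.
C) Wrong — coverage applies to intervals containing μ, not to future x̄ values.
D) Wrong — a CI is about the parameter μ, not individual data values.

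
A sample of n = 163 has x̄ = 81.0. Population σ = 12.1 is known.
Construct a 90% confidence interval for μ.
(79.44, 82.56)

z-interval (σ known):
z* = 1.645 for 90% confidence

Margin of error = z* · σ/√n = 1.645 · 12.1/√163 = 1.56

CI: (81.0 - 1.56, 81.0 + 1.56) = (79.44, 82.56)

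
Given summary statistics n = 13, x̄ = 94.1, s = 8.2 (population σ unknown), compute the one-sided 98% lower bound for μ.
μ ≥ 88.86

Lower bound (one-sided):
t* = 2.303 (one-sided for 98%)
Lower bound = x̄ - t* · s/√n = 94.1 - 2.303 · 8.2/√13 = 88.86

We are 98% confident that μ ≥ 88.86.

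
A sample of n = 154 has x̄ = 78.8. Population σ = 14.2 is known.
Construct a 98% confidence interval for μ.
(76.14, 81.46)

z-interval (σ known):
z* = 2.326 for 98% confidence

Margin of error = z* · σ/√n = 2.326 · 14.2/√154 = 2.66

CI: (78.8 - 2.66, 78.8 + 2.66) = (76.14, 81.46)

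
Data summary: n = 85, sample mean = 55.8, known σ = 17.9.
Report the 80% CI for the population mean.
(53.31, 58.29)

z-interval (σ known):
z* = 1.282 for 80% confidence

Margin of error = z* · σ/√n = 1.282 · 17.9/√85 = 2.49

CI: (55.8 - 2.49, 55.8 + 2.49) = (53.31, 58.29)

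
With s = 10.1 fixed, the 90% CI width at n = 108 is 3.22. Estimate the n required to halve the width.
n ≈ 432

CI width ∝ 1/√n
To reduce width by factor 2, need √n to grow by 2 → need 2² = 4 times as many samples.

Current: n = 108, width = 3.22
New: n = 432, width ≈ 1.60

Width reduced by factor of 3.22/1.60 = 2.01.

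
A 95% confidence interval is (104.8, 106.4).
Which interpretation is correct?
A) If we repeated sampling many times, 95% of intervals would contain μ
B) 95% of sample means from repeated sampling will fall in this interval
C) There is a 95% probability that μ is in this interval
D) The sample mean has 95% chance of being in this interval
A

A) Correct — this is the frequentist long-run coverage interpretation.
B) Wrong — coverage applies to intervals containing μ, not to future x̄ values.
C) Wrong — μ is fixed; the randomness lives in the interval, not in μ.
D) Wrong — x̄ is observed and sits in the interval by construction.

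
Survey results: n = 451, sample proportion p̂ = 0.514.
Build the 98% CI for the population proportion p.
(0.459, 0.569)

Proportion CI:
SE = √(p̂(1-p̂)/n) = √(0.514 · 0.486 / 451) = 0.02353

z* = 2.326
Margin = z* · SE = 2.326 · 0.02353 = 0.0547

CI: 0.514 ± 0.0547 = (0.459, 0.569)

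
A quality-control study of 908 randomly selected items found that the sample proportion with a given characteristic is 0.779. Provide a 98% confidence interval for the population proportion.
(0.747, 0.811)

Proportion CI:
SE = √(p̂(1-p̂)/n) = √(0.779 · 0.221 / 908) = 0.01377

z* = 2.326
Margin = z* · SE = 2.326 · 0.01377 = 0.0320

CI: 0.779 ± 0.0320 = (0.747, 0.811)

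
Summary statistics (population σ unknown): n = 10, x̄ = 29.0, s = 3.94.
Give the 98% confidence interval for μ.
(25.49, 32.51)

t-interval (σ unknown):
df = n - 1 = 9
t* = 2.821 for 98% confidence

Margin of error = t* · s/√n = 2.821 · 3.94/√10 = 3.51

CI: (25.49, 32.51)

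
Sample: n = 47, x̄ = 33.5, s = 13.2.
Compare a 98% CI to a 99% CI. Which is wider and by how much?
99% CI is wider by 1.07

df = 46
98% CI: t* = 2.410, (28.86, 38.14), width = 2 · t* · s/√n = 9.28
99% CI: t* = 2.687, (28.33, 38.67), width = 2 · t* · s/√n = 10.35

The 99% CI is wider by 10.35 - 9.28 = 1.07.
Higher confidence requires a wider interval.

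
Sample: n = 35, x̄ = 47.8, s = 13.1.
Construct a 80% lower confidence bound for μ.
μ ≥ 45.91

Lower bound (one-sided):
t* = 0.852 (one-sided for 80%)
Lower bound = x̄ - t* · s/√n = 47.8 - 0.852 · 13.1/√35 = 45.91

We are 80% confident that μ ≥ 45.91.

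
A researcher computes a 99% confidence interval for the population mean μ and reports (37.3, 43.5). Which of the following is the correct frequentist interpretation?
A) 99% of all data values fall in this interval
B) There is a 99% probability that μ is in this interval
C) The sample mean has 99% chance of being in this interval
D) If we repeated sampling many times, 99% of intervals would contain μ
D

A) Wrong — a CI is about the parameter μ, not individual data values.
B) Wrong — μ is fixed; the randomness lives in the interval, not in μ.
C) Wrong — x̄ is observed and sits in the interval by construction.
D) Correct — this is the frequentist long-run coverage interpretation.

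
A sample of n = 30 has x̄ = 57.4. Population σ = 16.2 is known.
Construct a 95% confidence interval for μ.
(51.60, 63.20)

z-interval (σ known):
z* = 1.960 for 95% confidence

Margin of error = z* · σ/√n = 1.960 · 16.2/√30 = 5.80

CI: (57.4 - 5.80, 57.4 + 5.80) = (51.60, 63.20)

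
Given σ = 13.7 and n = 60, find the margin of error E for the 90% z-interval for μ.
Margin of error = 2.91

Margin of error = z* · σ/√n
= 1.645 · 13.7/√60
= 1.645 · 13.7/7.7460
= 2.91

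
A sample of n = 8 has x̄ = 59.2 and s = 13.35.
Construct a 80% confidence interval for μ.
(52.52, 65.88)

t-interval (σ unknown):
df = n - 1 = 7
t* = 1.415 for 80% confidence

Margin of error = t* · s/√n = 1.415 · 13.35/√8 = 6.68

CI: (52.52, 65.88)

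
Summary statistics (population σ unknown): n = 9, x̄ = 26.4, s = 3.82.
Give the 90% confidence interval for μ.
(24.03, 28.77)

t-interval (σ unknown):
df = n - 1 = 8
t* = 1.860 for 90% confidence

Margin of error = t* · s/√n = 1.860 · 3.82/√9 = 2.37

CI: (24.03, 28.77)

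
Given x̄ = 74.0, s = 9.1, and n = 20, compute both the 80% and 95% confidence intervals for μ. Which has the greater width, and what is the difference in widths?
95% CI is wider by 3.12

df = 19
80% CI: t* = 1.328, (71.30, 76.70), width = 2 · t* · s/√n = 5.40
95% CI: t* = 2.093, (69.74, 78.26), width = 2 · t* · s/√n = 8.52

The 95% CI is wider by 8.52 - 5.40 = 3.12.
Higher confidence requires a wider interval.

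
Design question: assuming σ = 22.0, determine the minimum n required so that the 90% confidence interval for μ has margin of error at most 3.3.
n ≥ 121

For margin E ≤ 3.3:
n ≥ (z* · σ / E)²
n ≥ (1.645 · 22.0 / 3.3)²
n ≥ 120.27

Minimum n = 121 (rounding up)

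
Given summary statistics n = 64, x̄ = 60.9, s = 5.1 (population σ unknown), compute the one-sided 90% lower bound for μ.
μ ≥ 60.07

Lower bound (one-sided):
t* = 1.295 (one-sided for 90%)
Lower bound = x̄ - t* · s/√n = 60.9 - 1.295 · 5.1/√64 = 60.07

We are 90% confident that μ ≥ 60.07.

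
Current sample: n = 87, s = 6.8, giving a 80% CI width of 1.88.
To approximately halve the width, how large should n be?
n ≈ 348

CI width ∝ 1/√n
To reduce width by factor 2, need √n to grow by 2 → need 2² = 4 times as many samples.

Current: n = 87, width = 1.88
New: n = 348, width ≈ 0.94

Width reduced by factor of 1.88/0.94 = 2.00.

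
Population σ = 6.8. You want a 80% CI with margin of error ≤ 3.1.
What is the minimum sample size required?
n ≥ 8

For margin E ≤ 3.1:
n ≥ (z* · σ / E)²
n ≥ (1.282 · 6.8 / 3.1)²
n ≥ 7.91

Minimum n = 8 (rounding up)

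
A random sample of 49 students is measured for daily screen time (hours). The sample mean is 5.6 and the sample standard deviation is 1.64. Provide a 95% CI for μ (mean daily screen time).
(5.13, 6.07)

t-interval (σ unknown):
df = n - 1 = 48
t* = 2.011 for 95% confidence

Margin of error = t* · s/√n = 2.011 · 1.64/√49 = 0.47

CI: (5.13, 6.07)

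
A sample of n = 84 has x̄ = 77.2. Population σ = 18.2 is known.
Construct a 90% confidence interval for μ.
(73.93, 80.47)

z-interval (σ known):
z* = 1.645 for 90% confidence

Margin of error = z* · σ/√n = 1.645 · 18.2/√84 = 3.27

CI: (77.2 - 3.27, 77.2 + 3.27) = (73.93, 80.47)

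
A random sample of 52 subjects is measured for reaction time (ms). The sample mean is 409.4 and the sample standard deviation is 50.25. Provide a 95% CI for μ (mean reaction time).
(395.41, 423.39)

t-interval (σ unknown):
df = n - 1 = 51
t* = 2.008 for 95% confidence

Margin of error = t* · s/√n = 2.008 · 50.25/√52 = 13.99

CI: (395.41, 423.39)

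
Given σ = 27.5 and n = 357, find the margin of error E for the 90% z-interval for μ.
Margin of error = 2.39

Margin of error = z* · σ/√n
= 1.645 · 27.5/√357
= 1.645 · 27.5/18.8944
= 2.39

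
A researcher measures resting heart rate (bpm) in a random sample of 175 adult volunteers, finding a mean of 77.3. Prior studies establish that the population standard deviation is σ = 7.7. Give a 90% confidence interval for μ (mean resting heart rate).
(76.34, 78.26)

z-interval (σ known):
z* = 1.645 for 90% confidence

Margin of error = z* · σ/√n = 1.645 · 7.7/√175 = 0.96

CI: (77.3 - 0.96, 77.3 + 0.96) = (76.34, 78.26)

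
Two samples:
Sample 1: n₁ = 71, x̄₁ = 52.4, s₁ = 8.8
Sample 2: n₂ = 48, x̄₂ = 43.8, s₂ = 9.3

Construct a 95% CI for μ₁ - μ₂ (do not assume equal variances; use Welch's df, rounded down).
(5.22, 11.98)

Difference: x̄₁ - x̄₂ = 8.60
SE = √(s₁²/n₁ + s₂²/n₂) = √(8.8²/71 + 9.3²/48) = 1.7008
df = 97.21 → 97 (Welch–Satterthwaite, rounded down)
t* = 1.985

CI: 8.60 ± 1.985 · 1.7008 = 8.60 ± 3.38 = (5.22, 11.98)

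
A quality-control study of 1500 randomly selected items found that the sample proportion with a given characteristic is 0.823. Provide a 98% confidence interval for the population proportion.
(0.800, 0.846)

Proportion CI:
SE = √(p̂(1-p̂)/n) = √(0.823 · 0.177 / 1500) = 0.00985

z* = 2.326
Margin = z* · SE = 2.326 · 0.00985 = 0.0229

CI: 0.823 ± 0.0229 = (0.800, 0.846)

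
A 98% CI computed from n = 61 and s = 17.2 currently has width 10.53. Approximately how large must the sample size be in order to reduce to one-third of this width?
n ≈ 549

CI width ∝ 1/√n
To reduce width by factor 3, need √n to grow by 3 → need 3² = 9 times as many samples.

Current: n = 61, width = 10.53
New: n = 549, width ≈ 3.43

Width reduced by factor of 10.53/3.43 = 3.07.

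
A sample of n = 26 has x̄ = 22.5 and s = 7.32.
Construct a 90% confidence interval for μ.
(20.05, 24.95)

t-interval (σ unknown):
df = n - 1 = 25
t* = 1.708 for 90% confidence

Margin of error = t* · s/√n = 1.708 · 7.32/√26 = 2.45

CI: (20.05, 24.95)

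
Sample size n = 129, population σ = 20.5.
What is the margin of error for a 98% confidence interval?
Margin of error = 4.20

Margin of error = z* · σ/√n
= 2.326 · 20.5/√129
= 2.326 · 20.5/11.3578
= 4.20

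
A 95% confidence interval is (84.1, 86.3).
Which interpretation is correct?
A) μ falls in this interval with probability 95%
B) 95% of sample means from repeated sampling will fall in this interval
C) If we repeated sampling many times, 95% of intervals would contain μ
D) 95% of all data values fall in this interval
C

A) Wrong — μ is fixed; the randomness lives in the interval, not in μ.
B) Wrong — coverage applies to intervals containing μ, not to future x̄ values.
C) Correct — this is the frequentist long-run coverage interpretation.
D) Wrong — a CI is about the parameter μ, not individual data values.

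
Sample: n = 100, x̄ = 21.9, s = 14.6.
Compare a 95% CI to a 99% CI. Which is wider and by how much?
99% CI is wider by 1.88

df = 99
95% CI: t* = 1.984, (19.00, 24.80), width = 2 · t* · s/√n = 5.79
99% CI: t* = 2.626, (18.07, 25.73), width = 2 · t* · s/√n = 7.67

The 99% CI is wider by 7.67 - 5.79 = 1.88.
Higher confidence requires a wider interval.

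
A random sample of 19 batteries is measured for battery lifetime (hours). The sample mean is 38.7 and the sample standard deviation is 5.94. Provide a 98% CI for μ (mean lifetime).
(35.22, 42.18)

t-interval (σ unknown):
df = n - 1 = 18
t* = 2.552 for 98% confidence

Margin of error = t* · s/√n = 2.552 · 5.94/√19 = 3.48

CI: (35.22, 42.18)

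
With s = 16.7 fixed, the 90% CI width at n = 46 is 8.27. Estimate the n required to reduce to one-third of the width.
n ≈ 414

CI width ∝ 1/√n
To reduce width by factor 3, need √n to grow by 3 → need 3² = 9 times as many samples.

Current: n = 46, width = 8.27
New: n = 414, width ≈ 2.71

Width reduced by factor of 8.27/2.71 = 3.05.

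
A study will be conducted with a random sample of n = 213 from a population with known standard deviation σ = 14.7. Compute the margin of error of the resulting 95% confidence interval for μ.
Margin of error = 1.97

Margin of error = z* · σ/√n
= 1.960 · 14.7/√213
= 1.960 · 14.7/14.5945
= 1.97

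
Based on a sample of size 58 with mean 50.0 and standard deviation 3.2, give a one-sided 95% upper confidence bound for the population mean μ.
μ ≤ 50.70

Upper bound (one-sided):
t* = 1.672 (one-sided for 95%)
Upper bound = x̄ + t* · s/√n = 50.0 + 1.672 · 3.2/√58 = 50.70

We are 95% confident that μ ≤ 50.70.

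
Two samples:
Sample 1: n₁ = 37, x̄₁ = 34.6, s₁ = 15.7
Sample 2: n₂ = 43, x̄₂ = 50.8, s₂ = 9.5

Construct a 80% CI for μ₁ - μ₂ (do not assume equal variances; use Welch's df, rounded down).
(-20.04, -12.36)

Difference: x̄₁ - x̄₂ = -16.20
SE = √(s₁²/n₁ + s₂²/n₂) = √(15.7²/37 + 9.5²/43) = 2.9599
df = 57.38 → 57 (Welch–Satterthwaite, rounded down)
t* = 1.297

CI: -16.20 ± 1.297 · 2.9599 = -16.20 ± 3.84 = (-20.04, -12.36)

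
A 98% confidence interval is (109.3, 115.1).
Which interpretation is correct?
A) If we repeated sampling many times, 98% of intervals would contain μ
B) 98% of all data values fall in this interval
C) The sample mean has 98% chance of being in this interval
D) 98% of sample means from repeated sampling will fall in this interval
A

A) Correct — this is the frequentist long-run coverage interpretation.
B) Wrong — a CI is about the parameter μ, not individual data values.
C) Wrong — x̄ is observed and sits in the interval by construction.
D) Wrong — coverage applies to intervals containing μ, not to future x̄ values.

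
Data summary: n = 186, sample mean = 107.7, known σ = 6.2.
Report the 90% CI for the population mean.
(106.95, 108.45)

z-interval (σ known):
z* = 1.645 for 90% confidence

Margin of error = z* · σ/√n = 1.645 · 6.2/√186 = 0.75

CI: (107.7 - 0.75, 107.7 + 0.75) = (106.95, 108.45)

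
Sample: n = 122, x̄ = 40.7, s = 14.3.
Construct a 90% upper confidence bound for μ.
μ ≤ 42.37

Upper bound (one-sided):
t* = 1.289 (one-sided for 90%)
Upper bound = x̄ + t* · s/√n = 40.7 + 1.289 · 14.3/√122 = 42.37

We are 90% confident that μ ≤ 42.37.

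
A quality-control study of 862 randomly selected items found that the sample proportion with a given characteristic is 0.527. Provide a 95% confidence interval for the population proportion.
(0.494, 0.560)

Proportion CI:
SE = √(p̂(1-p̂)/n) = √(0.527 · 0.473 / 862) = 0.01701

z* = 1.960
Margin = z* · SE = 1.960 · 0.01701 = 0.0333

CI: 0.527 ± 0.0333 = (0.494, 0.560)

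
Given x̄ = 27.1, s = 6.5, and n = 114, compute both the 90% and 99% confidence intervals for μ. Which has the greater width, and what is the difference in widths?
99% CI is wider by 1.17

df = 113
90% CI: t* = 1.658, (26.09, 28.11), width = 2 · t* · s/√n = 2.02
99% CI: t* = 2.620, (25.50, 28.70), width = 2 · t* · s/√n = 3.19

The 99% CI is wider by 3.19 - 2.02 = 1.17.
Higher confidence requires a wider interval.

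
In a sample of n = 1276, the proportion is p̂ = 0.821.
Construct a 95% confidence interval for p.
(0.800, 0.842)

Proportion CI:
SE = √(p̂(1-p̂)/n) = √(0.821 · 0.179 / 1276) = 0.01073

z* = 1.960
Margin = z* · SE = 1.960 · 0.01073 = 0.0210

CI: 0.821 ± 0.0210 = (0.800, 0.842)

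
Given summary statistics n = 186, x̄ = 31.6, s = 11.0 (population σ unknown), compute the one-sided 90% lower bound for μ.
μ ≥ 30.56

Lower bound (one-sided):
t* = 1.286 (one-sided for 90%)
Lower bound = x̄ - t* · s/√n = 31.6 - 1.286 · 11.0/√186 = 30.56

We are 90% confident that μ ≥ 30.56.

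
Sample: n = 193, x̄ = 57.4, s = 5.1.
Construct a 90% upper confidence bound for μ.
μ ≤ 57.87

Upper bound (one-sided):
t* = 1.286 (one-sided for 90%)
Upper bound = x̄ + t* · s/√n = 57.4 + 1.286 · 5.1/√193 = 57.87

We are 90% confident that μ ≤ 57.87.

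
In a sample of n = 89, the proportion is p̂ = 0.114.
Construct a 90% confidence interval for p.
(0.059, 0.169)

Proportion CI:
SE = √(p̂(1-p̂)/n) = √(0.114 · 0.886 / 89) = 0.03369

z* = 1.645
Margin = z* · SE = 1.645 · 0.03369 = 0.0554

CI: 0.114 ± 0.0554 = (0.059, 0.169)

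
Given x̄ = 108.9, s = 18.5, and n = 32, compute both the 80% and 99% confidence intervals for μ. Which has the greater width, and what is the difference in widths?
99% CI is wider by 9.39

df = 31
80% CI: t* = 1.309, (104.62, 113.18), width = 2 · t* · s/√n = 8.56
99% CI: t* = 2.744, (99.93, 117.87), width = 2 · t* · s/√n = 17.95

The 99% CI is wider by 17.95 - 8.56 = 9.39.
Higher confidence requires a wider interval.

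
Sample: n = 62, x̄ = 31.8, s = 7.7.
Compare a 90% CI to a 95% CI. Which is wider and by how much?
95% CI is wider by 0.64

df = 61
90% CI: t* = 1.670, (30.17, 33.43), width = 2 · t* · s/√n = 3.27
95% CI: t* = 2.000, (29.84, 33.76), width = 2 · t* · s/√n = 3.91

The 95% CI is wider by 3.91 - 3.27 = 0.64.
Higher confidence requires a wider interval.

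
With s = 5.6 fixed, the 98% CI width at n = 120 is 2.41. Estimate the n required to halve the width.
n ≈ 480

CI width ∝ 1/√n
To reduce width by factor 2, need √n to grow by 2 → need 2² = 4 times as many samples.

Current: n = 120, width = 2.41
New: n = 480, width ≈ 1.19

Width reduced by factor of 2.41/1.19 = 2.03.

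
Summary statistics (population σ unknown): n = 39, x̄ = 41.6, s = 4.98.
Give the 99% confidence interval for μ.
(39.44, 43.76)

t-interval (σ unknown):
df = n - 1 = 38
t* = 2.712 for 99% confidence

Margin of error = t* · s/√n = 2.712 · 4.98/√39 = 2.16

CI: (39.44, 43.76)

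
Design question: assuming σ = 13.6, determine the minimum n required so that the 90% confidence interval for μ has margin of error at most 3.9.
n ≥ 33

For margin E ≤ 3.9:
n ≥ (z* · σ / E)²
n ≥ (1.645 · 13.6 / 3.9)²
n ≥ 32.91

Minimum n = 33 (rounding up)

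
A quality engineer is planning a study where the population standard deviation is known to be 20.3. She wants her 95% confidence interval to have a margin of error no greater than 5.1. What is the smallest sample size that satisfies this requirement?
n ≥ 61

For margin E ≤ 5.1:
n ≥ (z* · σ / E)²
n ≥ (1.960 · 20.3 / 5.1)²
n ≥ 60.86

Minimum n = 61 (rounding up)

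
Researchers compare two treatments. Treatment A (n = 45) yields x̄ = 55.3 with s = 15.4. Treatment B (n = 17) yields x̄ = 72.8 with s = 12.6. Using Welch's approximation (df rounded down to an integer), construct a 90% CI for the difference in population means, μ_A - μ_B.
(-23.96, -11.04)

Difference: x̄₁ - x̄₂ = -17.50
SE = √(s₁²/n₁ + s₂²/n₂) = √(15.4²/45 + 12.6²/17) = 3.8222
df = 35.09 → 35 (Welch–Satterthwaite, rounded down)
t* = 1.690

CI: -17.50 ± 1.690 · 3.8222 = -17.50 ± 6.46 = (-23.96, -11.04)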